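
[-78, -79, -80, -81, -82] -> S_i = -78 + -1*i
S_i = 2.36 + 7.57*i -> [2.36, 9.93, 17.5, 25.07, 32.64]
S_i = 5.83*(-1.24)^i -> [5.83, -7.23, 8.96, -11.12, 13.78]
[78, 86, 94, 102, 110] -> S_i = 78 + 8*i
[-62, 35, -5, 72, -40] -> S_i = Random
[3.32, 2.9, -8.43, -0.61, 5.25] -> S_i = Random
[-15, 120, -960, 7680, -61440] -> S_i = -15*-8^i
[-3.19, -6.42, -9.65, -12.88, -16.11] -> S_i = -3.19 + -3.23*i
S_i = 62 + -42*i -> [62, 20, -22, -64, -106]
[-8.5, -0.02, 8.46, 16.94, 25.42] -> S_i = -8.50 + 8.48*i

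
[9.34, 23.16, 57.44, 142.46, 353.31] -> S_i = 9.34*2.48^i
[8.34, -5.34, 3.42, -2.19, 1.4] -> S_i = 8.34*(-0.64)^i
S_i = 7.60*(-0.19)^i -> [7.6, -1.44, 0.27, -0.05, 0.01]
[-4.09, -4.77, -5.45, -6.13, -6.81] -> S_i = -4.09 + -0.68*i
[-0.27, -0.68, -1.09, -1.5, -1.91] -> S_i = -0.27 + -0.41*i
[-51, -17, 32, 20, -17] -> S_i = Random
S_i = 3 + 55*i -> [3, 58, 113, 168, 223]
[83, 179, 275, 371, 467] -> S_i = 83 + 96*i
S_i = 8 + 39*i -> [8, 47, 86, 125, 164]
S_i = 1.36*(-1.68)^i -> [1.36, -2.28, 3.84, -6.45, 10.83]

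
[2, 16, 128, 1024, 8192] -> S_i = 2*8^i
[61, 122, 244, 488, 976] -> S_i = 61*2^i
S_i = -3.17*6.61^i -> [-3.17, -20.95, -138.5, -915.51, -6051.53]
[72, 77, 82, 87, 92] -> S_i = 72 + 5*i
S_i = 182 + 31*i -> [182, 213, 244, 275, 306]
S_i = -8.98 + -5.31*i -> [-8.98, -14.29, -19.6, -24.91, -30.22]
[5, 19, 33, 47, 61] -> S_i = 5 + 14*i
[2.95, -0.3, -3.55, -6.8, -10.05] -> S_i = 2.95 + -3.25*i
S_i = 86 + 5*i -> [86, 91, 96, 101, 106]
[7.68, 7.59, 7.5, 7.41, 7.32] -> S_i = 7.68 + -0.09*i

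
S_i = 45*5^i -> [45, 225, 1125, 5625, 28125]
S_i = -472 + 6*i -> [-472, -466, -460, -454, -448]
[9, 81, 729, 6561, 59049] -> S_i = 9*9^i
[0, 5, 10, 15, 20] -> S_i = 0 + 5*i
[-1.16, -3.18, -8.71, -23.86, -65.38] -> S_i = -1.16*2.74^i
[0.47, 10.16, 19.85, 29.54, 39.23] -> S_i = 0.47 + 9.69*i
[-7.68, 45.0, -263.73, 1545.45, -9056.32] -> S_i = -7.68*(-5.86)^i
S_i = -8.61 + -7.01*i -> [-8.61, -15.62, -22.63, -29.64, -36.65]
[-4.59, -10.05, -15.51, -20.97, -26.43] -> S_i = -4.59 + -5.46*i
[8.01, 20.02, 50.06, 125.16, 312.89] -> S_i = 8.01*2.50^i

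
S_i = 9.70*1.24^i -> [9.7, 12.03, 14.91, 18.49, 22.93]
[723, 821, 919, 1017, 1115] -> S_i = 723 + 98*i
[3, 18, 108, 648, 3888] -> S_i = 3*6^i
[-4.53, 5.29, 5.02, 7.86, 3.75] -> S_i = Random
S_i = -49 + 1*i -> [-49, -48, -47, -46, -45]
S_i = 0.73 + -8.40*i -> [0.73, -7.67, -16.07, -24.47, -32.87]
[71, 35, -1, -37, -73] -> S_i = 71 + -36*i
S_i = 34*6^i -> [34, 204, 1224, 7344, 44064]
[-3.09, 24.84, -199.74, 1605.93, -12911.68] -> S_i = -3.09*(-8.04)^i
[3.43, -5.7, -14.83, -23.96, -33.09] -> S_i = 3.43 + -9.13*i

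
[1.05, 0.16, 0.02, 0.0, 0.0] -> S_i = 1.05*0.15^i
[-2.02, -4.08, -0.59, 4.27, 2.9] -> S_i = Random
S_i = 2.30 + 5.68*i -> [2.3, 7.98, 13.66, 19.34, 25.02]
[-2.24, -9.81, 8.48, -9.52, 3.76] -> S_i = Random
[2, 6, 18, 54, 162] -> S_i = 2*3^i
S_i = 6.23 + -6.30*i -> [6.23, -0.07, -6.37, -12.67, -18.97]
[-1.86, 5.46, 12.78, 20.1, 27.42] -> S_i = -1.86 + 7.32*i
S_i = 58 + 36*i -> [58, 94, 130, 166, 202]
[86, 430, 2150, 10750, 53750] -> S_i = 86*5^i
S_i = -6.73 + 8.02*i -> [-6.73, 1.29, 9.31, 17.33, 25.35]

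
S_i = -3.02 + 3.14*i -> [-3.02, 0.12, 3.26, 6.4, 9.54]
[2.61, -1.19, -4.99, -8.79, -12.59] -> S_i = 2.61 + -3.80*i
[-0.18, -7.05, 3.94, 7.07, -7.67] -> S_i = Random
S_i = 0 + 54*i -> [0, 54, 108, 162, 216]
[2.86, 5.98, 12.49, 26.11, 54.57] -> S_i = 2.86*2.09^i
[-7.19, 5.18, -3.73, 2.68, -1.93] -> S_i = -7.19*(-0.72)^i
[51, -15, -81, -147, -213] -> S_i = 51 + -66*i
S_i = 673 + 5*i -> [673, 678, 683, 688, 693]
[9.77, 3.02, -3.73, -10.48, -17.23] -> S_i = 9.77 + -6.75*i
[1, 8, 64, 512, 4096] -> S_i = 1*8^i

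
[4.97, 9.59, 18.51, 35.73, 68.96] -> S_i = 4.97*1.93^i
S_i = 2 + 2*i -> [2, 4, 6, 8, 10]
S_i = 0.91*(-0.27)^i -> [0.91, -0.25, 0.07, -0.02, 0.0]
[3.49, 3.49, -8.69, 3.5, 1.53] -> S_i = Random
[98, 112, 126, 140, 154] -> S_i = 98 + 14*i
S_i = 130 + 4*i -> [130, 134, 138, 142, 146]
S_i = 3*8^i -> [3, 24, 192, 1536, 12288]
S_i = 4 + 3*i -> [4, 7, 10, 13, 16]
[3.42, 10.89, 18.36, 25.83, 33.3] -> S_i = 3.42 + 7.47*i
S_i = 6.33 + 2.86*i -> [6.33, 9.19, 12.05, 14.91, 17.77]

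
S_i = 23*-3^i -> [23, -69, 207, -621, 1863]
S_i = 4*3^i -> [4, 12, 36, 108, 324]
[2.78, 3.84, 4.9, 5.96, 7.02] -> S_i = 2.78 + 1.06*i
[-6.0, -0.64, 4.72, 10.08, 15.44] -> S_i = -6.00 + 5.36*i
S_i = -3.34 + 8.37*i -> [-3.34, 5.03, 13.4, 21.77, 30.14]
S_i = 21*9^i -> [21, 189, 1701, 15309, 137781]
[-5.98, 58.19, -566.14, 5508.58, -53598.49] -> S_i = -5.98*(-9.73)^i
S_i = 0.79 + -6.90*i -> [0.79, -6.11, -13.01, -19.91, -26.81]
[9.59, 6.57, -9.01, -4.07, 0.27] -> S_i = Random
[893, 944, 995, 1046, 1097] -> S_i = 893 + 51*i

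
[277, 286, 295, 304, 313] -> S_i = 277 + 9*i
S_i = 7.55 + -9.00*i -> [7.55, -1.45, -10.45, -19.45, -28.45]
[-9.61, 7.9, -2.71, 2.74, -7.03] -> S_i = Random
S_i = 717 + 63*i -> [717, 780, 843, 906, 969]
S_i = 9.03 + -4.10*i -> [9.03, 4.93, 0.83, -3.27, -7.37]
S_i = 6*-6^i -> [6, -36, 216, -1296, 7776]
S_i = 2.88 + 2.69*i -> [2.88, 5.57, 8.26, 10.95, 13.64]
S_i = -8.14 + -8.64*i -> [-8.14, -16.78, -25.42, -34.06, -42.7]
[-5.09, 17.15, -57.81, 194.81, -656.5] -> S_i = -5.09*(-3.37)^i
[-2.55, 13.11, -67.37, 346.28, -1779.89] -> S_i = -2.55*(-5.14)^i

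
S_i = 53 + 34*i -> [53, 87, 121, 155, 189]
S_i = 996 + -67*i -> [996, 929, 862, 795, 728]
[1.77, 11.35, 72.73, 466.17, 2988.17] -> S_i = 1.77*6.41^i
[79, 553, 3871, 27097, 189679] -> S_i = 79*7^i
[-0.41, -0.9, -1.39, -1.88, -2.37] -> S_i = -0.41 + -0.49*i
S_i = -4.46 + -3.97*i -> [-4.46, -8.43, -12.4, -16.37, -20.34]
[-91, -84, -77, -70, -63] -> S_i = -91 + 7*i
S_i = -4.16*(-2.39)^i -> [-4.16, 9.94, -23.76, 56.79, -135.73]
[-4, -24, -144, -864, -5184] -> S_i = -4*6^i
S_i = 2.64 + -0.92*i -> [2.64, 1.72, 0.8, -0.12, -1.04]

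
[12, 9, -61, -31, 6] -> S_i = Random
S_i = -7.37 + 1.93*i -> [-7.37, -5.44, -3.51, -1.58, 0.35]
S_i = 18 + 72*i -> [18, 90, 162, 234, 306]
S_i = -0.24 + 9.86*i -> [-0.24, 9.62, 19.48, 29.34, 39.2]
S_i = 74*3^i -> [74, 222, 666, 1998, 5994]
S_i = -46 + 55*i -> [-46, 9, 64, 119, 174]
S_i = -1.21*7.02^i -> [-1.21, -8.49, -59.63, -418.6, -2938.55]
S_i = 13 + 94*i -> [13, 107, 201, 295, 389]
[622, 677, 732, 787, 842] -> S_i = 622 + 55*i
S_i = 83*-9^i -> [83, -747, 6723, -60507, 544563]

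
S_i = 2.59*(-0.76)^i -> [2.59, -1.97, 1.5, -1.14, 0.86]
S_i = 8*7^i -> [8, 56, 392, 2744, 19208]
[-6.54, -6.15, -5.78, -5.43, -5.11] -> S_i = -6.54*0.94^i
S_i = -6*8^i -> [-6, -48, -384, -3072, -24576]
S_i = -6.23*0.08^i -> [-6.23, -0.5, -0.04, -0.0, -0.0]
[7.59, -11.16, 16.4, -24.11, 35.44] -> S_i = 7.59*(-1.47)^i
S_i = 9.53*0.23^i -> [9.53, 2.19, 0.5, 0.12, 0.03]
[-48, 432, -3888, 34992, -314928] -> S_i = -48*-9^i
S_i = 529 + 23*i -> [529, 552, 575, 598, 621]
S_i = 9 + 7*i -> [9, 16, 23, 30, 37]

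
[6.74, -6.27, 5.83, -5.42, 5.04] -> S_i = 6.74*(-0.93)^i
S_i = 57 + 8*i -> [57, 65, 73, 81, 89]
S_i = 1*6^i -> [1, 6, 36, 216, 1296]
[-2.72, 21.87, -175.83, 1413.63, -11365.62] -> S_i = -2.72*(-8.04)^i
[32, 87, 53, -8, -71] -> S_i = Random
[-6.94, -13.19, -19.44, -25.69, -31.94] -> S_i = -6.94 + -6.25*i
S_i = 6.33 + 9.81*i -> [6.33, 16.14, 25.95, 35.76, 45.57]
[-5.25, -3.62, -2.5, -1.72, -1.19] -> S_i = -5.25*0.69^i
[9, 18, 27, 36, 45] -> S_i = 9 + 9*i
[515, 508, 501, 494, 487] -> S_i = 515 + -7*i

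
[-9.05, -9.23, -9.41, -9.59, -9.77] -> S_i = -9.05 + -0.18*i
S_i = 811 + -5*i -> [811, 806, 801, 796, 791]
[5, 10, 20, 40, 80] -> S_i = 5*2^i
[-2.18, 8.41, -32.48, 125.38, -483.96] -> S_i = -2.18*(-3.86)^i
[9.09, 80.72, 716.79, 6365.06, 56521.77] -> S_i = 9.09*8.88^i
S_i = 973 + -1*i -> [973, 972, 971, 970, 969]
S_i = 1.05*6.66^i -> [1.05, 6.99, 46.57, 310.18, 2065.79]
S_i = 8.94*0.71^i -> [8.94, 6.35, 4.51, 3.2, 2.27]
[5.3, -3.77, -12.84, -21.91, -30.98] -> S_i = 5.30 + -9.07*i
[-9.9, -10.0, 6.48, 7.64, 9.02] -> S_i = Random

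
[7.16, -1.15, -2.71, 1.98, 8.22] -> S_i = Random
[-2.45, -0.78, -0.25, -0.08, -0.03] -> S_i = -2.45*0.32^i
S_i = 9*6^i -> [9, 54, 324, 1944, 11664]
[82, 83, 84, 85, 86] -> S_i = 82 + 1*i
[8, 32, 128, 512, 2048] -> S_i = 8*4^i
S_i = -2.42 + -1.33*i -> [-2.42, -3.75, -5.08, -6.41, -7.74]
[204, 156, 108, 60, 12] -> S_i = 204 + -48*i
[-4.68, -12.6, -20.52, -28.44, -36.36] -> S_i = -4.68 + -7.92*i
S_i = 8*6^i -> [8, 48, 288, 1728, 10368]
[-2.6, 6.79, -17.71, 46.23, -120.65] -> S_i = -2.60*(-2.61)^i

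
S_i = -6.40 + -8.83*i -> [-6.4, -15.23, -24.06, -32.89, -41.72]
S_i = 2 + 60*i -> [2, 62, 122, 182, 242]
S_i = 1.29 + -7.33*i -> [1.29, -6.04, -13.37, -20.7, -28.03]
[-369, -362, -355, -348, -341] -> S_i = -369 + 7*i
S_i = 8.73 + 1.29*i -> [8.73, 10.02, 11.31, 12.6, 13.89]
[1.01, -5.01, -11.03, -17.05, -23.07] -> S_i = 1.01 + -6.02*i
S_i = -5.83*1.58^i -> [-5.83, -9.21, -14.55, -23.0, -36.33]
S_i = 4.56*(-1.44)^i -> [4.56, -6.57, 9.46, -13.62, 19.61]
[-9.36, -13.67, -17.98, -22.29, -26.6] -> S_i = -9.36 + -4.31*i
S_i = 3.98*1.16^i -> [3.98, 4.62, 5.36, 6.21, 7.21]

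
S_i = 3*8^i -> [3, 24, 192, 1536, 12288]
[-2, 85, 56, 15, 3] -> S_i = Random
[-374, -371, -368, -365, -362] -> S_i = -374 + 3*i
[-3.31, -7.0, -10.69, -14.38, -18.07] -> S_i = -3.31 + -3.69*i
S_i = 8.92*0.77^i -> [8.92, 6.87, 5.29, 4.07, 3.14]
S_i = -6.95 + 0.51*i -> [-6.95, -6.44, -5.93, -5.42, -4.91]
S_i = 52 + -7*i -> [52, 45, 38, 31, 24]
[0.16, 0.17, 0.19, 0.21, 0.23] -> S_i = 0.16*1.09^i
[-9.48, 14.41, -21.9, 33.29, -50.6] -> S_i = -9.48*(-1.52)^i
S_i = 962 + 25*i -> [962, 987, 1012, 1037, 1062]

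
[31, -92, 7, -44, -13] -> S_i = Random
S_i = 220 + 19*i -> [220, 239, 258, 277, 296]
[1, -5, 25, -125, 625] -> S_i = 1*-5^i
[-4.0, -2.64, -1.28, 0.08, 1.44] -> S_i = -4.00 + 1.36*i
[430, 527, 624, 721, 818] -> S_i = 430 + 97*i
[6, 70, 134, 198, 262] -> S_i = 6 + 64*i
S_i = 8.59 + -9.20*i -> [8.59, -0.61, -9.81, -19.01, -28.21]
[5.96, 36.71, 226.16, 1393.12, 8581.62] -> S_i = 5.96*6.16^i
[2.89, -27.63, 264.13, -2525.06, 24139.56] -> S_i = 2.89*(-9.56)^i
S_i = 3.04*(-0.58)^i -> [3.04, -1.76, 1.02, -0.59, 0.34]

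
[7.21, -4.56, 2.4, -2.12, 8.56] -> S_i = Random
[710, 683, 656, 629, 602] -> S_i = 710 + -27*i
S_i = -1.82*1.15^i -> [-1.82, -2.09, -2.41, -2.77, -3.18]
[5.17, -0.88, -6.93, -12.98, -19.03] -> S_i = 5.17 + -6.05*i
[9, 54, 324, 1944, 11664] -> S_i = 9*6^i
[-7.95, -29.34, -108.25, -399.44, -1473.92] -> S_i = -7.95*3.69^i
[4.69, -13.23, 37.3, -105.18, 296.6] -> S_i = 4.69*(-2.82)^i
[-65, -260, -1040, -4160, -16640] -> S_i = -65*4^i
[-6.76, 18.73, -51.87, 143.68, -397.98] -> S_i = -6.76*(-2.77)^i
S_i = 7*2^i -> [7, 14, 28, 56, 112]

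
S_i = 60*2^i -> [60, 120, 240, 480, 960]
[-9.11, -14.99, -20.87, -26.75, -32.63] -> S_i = -9.11 + -5.88*i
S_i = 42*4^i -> [42, 168, 672, 2688, 10752]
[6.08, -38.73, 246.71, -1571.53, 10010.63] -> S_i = 6.08*(-6.37)^i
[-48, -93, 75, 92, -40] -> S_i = Random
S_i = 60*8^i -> [60, 480, 3840, 30720, 245760]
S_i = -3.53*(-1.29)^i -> [-3.53, 4.55, -5.87, 7.58, -9.78]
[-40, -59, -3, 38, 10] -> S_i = Random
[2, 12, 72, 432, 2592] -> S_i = 2*6^i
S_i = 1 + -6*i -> [1, -5, -11, -17, -23]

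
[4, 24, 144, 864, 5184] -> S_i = 4*6^i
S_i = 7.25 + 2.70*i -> [7.25, 9.95, 12.65, 15.35, 18.05]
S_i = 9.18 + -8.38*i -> [9.18, 0.8, -7.58, -15.96, -24.34]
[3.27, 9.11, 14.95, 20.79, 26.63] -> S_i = 3.27 + 5.84*i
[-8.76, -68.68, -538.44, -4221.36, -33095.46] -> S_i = -8.76*7.84^i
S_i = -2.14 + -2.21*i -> [-2.14, -4.35, -6.56, -8.77, -10.98]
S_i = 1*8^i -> [1, 8, 64, 512, 4096]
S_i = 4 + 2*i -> [4, 6, 8, 10, 12]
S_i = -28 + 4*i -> [-28, -24, -20, -16, -12]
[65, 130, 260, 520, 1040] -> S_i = 65*2^i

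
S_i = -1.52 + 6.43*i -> [-1.52, 4.91, 11.34, 17.77, 24.2]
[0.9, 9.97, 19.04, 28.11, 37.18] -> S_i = 0.90 + 9.07*i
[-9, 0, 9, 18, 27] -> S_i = -9 + 9*i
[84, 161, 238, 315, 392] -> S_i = 84 + 77*i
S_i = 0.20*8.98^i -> [0.2, 1.8, 16.13, 144.83, 1300.57]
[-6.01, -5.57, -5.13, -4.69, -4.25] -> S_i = -6.01 + 0.44*i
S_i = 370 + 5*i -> [370, 375, 380, 385, 390]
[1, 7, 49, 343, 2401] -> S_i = 1*7^i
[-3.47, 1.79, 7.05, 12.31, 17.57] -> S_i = -3.47 + 5.26*i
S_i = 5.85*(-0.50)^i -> [5.85, -2.92, 1.46, -0.73, 0.37]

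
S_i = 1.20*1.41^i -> [1.2, 1.69, 2.39, 3.36, 4.74]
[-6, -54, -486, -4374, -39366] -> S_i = -6*9^i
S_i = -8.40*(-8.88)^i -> [-8.4, 74.59, -662.38, 5881.91, -52231.34]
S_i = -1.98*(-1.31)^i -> [-1.98, 2.59, -3.4, 4.45, -5.83]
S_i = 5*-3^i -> [5, -15, 45, -135, 405]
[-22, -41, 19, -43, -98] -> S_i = Random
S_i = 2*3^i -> [2, 6, 18, 54, 162]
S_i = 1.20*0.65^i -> [1.2, 0.78, 0.51, 0.33, 0.21]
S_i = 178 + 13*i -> [178, 191, 204, 217, 230]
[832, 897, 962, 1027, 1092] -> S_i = 832 + 65*i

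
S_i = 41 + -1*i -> [41, 40, 39, 38, 37]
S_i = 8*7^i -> [8, 56, 392, 2744, 19208]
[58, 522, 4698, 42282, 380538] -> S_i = 58*9^i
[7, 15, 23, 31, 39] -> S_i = 7 + 8*i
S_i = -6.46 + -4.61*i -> [-6.46, -11.07, -15.68, -20.29, -24.9]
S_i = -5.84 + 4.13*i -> [-5.84, -1.71, 2.42, 6.55, 10.68]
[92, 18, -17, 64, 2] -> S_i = Random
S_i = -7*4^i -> [-7, -28, -112, -448, -1792]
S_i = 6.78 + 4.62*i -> [6.78, 11.4, 16.02, 20.64, 25.26]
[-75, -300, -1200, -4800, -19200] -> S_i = -75*4^i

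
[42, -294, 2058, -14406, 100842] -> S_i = 42*-7^i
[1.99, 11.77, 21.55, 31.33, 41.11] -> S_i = 1.99 + 9.78*i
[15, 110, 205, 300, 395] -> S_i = 15 + 95*i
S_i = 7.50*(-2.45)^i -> [7.5, -18.38, 45.02, -110.3, 270.23]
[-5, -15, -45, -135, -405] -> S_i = -5*3^i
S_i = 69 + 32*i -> [69, 101, 133, 165, 197]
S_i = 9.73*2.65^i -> [9.73, 25.78, 68.33, 181.07, 479.84]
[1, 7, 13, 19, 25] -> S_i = 1 + 6*i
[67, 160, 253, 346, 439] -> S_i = 67 + 93*i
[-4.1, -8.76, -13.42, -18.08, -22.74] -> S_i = -4.10 + -4.66*i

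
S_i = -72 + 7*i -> [-72, -65, -58, -51, -44]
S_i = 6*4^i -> [6, 24, 96, 384, 1536]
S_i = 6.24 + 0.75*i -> [6.24, 6.99, 7.74, 8.49, 9.24]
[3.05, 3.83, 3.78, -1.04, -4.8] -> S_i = Random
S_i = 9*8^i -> [9, 72, 576, 4608, 36864]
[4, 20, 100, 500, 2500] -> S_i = 4*5^i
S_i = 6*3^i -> [6, 18, 54, 162, 486]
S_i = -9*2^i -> [-9, -18, -36, -72, -144]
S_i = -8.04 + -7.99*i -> [-8.04, -16.03, -24.02, -32.01, -40.0]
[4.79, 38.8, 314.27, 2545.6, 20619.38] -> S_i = 4.79*8.10^i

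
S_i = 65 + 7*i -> [65, 72, 79, 86, 93]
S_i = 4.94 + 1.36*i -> [4.94, 6.3, 7.66, 9.02, 10.38]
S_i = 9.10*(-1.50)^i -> [9.1, -13.65, 20.47, -30.71, 46.07]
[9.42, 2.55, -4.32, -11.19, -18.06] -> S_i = 9.42 + -6.87*i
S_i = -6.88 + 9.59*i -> [-6.88, 2.71, 12.3, 21.89, 31.48]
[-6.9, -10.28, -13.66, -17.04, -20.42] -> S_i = -6.90 + -3.38*i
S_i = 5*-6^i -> [5, -30, 180, -1080, 6480]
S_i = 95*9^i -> [95, 855, 7695, 69255, 623295]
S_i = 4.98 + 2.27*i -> [4.98, 7.25, 9.52, 11.79, 14.06]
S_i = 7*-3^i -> [7, -21, 63, -189, 567]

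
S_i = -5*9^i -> [-5, -45, -405, -3645, -32805]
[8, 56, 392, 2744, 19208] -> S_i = 8*7^i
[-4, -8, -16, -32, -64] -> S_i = -4*2^i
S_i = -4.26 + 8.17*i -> [-4.26, 3.91, 12.08, 20.25, 28.42]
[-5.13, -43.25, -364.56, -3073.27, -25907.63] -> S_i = -5.13*8.43^i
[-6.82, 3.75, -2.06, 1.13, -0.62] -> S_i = -6.82*(-0.55)^i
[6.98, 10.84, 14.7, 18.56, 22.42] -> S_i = 6.98 + 3.86*i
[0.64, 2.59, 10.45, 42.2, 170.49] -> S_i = 0.64*4.04^i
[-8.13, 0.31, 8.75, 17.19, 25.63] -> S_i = -8.13 + 8.44*i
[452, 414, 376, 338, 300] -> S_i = 452 + -38*i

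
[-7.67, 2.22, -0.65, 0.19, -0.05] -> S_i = -7.67*(-0.29)^i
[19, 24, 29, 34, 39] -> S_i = 19 + 5*i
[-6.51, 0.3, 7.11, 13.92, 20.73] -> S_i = -6.51 + 6.81*i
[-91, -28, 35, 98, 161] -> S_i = -91 + 63*i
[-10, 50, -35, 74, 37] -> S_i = Random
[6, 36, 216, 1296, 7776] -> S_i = 6*6^i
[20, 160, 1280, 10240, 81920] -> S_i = 20*8^i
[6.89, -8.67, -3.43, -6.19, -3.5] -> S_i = Random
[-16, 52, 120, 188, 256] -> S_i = -16 + 68*i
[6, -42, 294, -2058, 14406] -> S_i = 6*-7^i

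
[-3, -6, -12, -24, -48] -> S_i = -3*2^i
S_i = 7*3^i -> [7, 21, 63, 189, 567]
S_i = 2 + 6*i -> [2, 8, 14, 20, 26]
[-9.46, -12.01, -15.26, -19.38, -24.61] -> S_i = -9.46*1.27^i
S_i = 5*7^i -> [5, 35, 245, 1715, 12005]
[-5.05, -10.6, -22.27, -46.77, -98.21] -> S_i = -5.05*2.10^i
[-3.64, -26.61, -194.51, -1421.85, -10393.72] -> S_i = -3.64*7.31^i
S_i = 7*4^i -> [7, 28, 112, 448, 1792]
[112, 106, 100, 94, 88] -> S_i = 112 + -6*i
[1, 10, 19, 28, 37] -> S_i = 1 + 9*i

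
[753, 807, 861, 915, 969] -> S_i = 753 + 54*i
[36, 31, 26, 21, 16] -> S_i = 36 + -5*i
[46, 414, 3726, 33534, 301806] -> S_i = 46*9^i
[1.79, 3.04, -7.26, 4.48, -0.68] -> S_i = Random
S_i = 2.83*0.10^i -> [2.83, 0.28, 0.03, 0.0, 0.0]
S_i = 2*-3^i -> [2, -6, 18, -54, 162]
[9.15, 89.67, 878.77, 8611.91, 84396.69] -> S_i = 9.15*9.80^i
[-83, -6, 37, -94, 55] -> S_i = Random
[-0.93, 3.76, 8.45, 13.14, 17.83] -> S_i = -0.93 + 4.69*i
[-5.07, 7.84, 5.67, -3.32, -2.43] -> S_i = Random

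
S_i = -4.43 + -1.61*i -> [-4.43, -6.04, -7.65, -9.26, -10.87]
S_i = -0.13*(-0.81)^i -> [-0.13, 0.11, -0.09, 0.07, -0.06]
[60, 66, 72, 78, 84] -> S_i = 60 + 6*i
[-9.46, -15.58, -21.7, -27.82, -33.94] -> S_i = -9.46 + -6.12*i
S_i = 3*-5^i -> [3, -15, 75, -375, 1875]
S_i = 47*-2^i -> [47, -94, 188, -376, 752]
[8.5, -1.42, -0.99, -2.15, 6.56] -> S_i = Random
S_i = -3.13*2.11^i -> [-3.13, -6.6, -13.94, -29.4, -62.04]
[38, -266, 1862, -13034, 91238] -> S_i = 38*-7^i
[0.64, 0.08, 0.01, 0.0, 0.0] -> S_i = 0.64*0.12^i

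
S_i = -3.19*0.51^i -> [-3.19, -1.63, -0.83, -0.42, -0.22]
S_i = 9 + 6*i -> [9, 15, 21, 27, 33]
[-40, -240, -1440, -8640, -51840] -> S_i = -40*6^i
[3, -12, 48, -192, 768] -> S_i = 3*-4^i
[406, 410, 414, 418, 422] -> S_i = 406 + 4*i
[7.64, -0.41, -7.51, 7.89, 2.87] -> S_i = Random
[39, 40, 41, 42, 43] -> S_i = 39 + 1*i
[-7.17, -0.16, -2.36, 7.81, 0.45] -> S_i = Random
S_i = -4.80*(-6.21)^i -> [-4.8, 29.81, -185.11, 1149.52, -7138.51]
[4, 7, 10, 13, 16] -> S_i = 4 + 3*i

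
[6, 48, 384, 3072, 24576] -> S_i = 6*8^i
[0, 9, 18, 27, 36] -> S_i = 0 + 9*i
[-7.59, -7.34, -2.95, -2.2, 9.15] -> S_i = Random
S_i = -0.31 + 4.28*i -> [-0.31, 3.97, 8.25, 12.53, 16.81]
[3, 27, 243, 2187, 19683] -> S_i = 3*9^i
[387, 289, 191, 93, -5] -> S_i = 387 + -98*i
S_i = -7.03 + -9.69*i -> [-7.03, -16.72, -26.41, -36.1, -45.79]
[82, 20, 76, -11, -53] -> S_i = Random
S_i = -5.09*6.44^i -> [-5.09, -32.78, -211.1, -1359.49, -8755.1]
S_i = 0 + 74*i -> [0, 74, 148, 222, 296]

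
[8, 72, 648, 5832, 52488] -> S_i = 8*9^i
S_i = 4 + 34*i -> [4, 38, 72, 106, 140]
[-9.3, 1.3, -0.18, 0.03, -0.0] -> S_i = -9.30*(-0.14)^i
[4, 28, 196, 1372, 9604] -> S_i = 4*7^i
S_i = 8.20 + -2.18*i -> [8.2, 6.02, 3.84, 1.66, -0.52]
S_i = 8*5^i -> [8, 40, 200, 1000, 5000]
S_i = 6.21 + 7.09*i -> [6.21, 13.3, 20.39, 27.48, 34.57]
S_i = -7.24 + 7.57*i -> [-7.24, 0.33, 7.9, 15.47, 23.04]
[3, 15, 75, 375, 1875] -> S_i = 3*5^i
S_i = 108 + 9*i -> [108, 117, 126, 135, 144]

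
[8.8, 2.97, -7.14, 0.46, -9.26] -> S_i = Random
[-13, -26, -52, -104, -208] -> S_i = -13*2^i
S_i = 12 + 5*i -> [12, 17, 22, 27, 32]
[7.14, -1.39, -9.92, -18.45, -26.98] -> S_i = 7.14 + -8.53*i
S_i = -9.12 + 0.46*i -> [-9.12, -8.66, -8.2, -7.74, -7.28]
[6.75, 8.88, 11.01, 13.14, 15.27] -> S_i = 6.75 + 2.13*i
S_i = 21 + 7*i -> [21, 28, 35, 42, 49]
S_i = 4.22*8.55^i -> [4.22, 36.08, 308.49, 2637.61, 22551.58]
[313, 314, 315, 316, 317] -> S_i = 313 + 1*i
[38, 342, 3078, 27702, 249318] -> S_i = 38*9^i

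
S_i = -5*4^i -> [-5, -20, -80, -320, -1280]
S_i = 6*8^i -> [6, 48, 384, 3072, 24576]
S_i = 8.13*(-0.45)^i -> [8.13, -3.66, 1.65, -0.74, 0.33]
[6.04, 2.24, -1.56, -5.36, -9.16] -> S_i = 6.04 + -3.80*i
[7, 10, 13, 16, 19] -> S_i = 7 + 3*i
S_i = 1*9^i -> [1, 9, 81, 729, 6561]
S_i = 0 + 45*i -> [0, 45, 90, 135, 180]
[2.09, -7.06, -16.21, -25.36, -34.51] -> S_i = 2.09 + -9.15*i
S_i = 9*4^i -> [9, 36, 144, 576, 2304]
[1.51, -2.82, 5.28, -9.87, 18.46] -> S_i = 1.51*(-1.87)^i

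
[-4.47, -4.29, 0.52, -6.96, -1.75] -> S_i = Random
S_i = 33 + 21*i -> [33, 54, 75, 96, 117]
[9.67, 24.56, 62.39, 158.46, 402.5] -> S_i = 9.67*2.54^i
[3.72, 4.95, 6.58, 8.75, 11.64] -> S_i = 3.72*1.33^i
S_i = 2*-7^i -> [2, -14, 98, -686, 4802]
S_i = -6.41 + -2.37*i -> [-6.41, -8.78, -11.15, -13.52, -15.89]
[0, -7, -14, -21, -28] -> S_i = 0 + -7*i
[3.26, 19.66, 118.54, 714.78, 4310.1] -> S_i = 3.26*6.03^i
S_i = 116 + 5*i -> [116, 121, 126, 131, 136]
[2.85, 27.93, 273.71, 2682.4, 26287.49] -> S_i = 2.85*9.80^i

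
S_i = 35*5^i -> [35, 175, 875, 4375, 21875]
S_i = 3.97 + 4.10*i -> [3.97, 8.07, 12.17, 16.27, 20.37]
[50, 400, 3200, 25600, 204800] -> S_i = 50*8^i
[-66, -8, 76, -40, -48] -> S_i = Random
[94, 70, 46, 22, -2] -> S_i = 94 + -24*i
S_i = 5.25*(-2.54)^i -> [5.25, -13.34, 33.87, -86.03, 218.52]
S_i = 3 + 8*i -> [3, 11, 19, 27, 35]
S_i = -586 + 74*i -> [-586, -512, -438, -364, -290]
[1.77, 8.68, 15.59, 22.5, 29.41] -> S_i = 1.77 + 6.91*i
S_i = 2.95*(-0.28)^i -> [2.95, -0.83, 0.23, -0.06, 0.02]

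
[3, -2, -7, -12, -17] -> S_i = 3 + -5*i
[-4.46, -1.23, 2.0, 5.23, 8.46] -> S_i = -4.46 + 3.23*i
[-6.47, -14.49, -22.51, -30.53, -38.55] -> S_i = -6.47 + -8.02*i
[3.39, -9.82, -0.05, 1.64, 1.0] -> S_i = Random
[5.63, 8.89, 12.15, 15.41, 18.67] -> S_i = 5.63 + 3.26*i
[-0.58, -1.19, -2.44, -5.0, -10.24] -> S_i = -0.58*2.05^i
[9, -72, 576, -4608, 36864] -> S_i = 9*-8^i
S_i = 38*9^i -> [38, 342, 3078, 27702, 249318]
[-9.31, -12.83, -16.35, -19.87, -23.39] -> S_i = -9.31 + -3.52*i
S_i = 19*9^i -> [19, 171, 1539, 13851, 124659]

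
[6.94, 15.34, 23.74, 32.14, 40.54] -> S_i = 6.94 + 8.40*i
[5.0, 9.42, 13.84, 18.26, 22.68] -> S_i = 5.00 + 4.42*i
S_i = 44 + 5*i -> [44, 49, 54, 59, 64]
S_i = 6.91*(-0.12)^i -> [6.91, -0.83, 0.1, -0.01, 0.0]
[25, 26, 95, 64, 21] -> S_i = Random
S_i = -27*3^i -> [-27, -81, -243, -729, -2187]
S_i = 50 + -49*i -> [50, 1, -48, -97, -146]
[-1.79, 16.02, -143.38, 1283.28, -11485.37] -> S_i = -1.79*(-8.95)^i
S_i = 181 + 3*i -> [181, 184, 187, 190, 193]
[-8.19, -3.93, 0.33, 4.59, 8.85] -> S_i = -8.19 + 4.26*i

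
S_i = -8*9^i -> [-8, -72, -648, -5832, -52488]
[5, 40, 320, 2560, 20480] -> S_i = 5*8^i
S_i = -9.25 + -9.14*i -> [-9.25, -18.39, -27.53, -36.67, -45.81]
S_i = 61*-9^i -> [61, -549, 4941, -44469, 400221]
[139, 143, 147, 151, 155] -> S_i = 139 + 4*i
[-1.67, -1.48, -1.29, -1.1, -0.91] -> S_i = -1.67 + 0.19*i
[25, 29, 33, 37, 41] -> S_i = 25 + 4*i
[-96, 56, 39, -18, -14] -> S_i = Random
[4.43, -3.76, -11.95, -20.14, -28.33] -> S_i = 4.43 + -8.19*i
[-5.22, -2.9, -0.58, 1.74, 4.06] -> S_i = -5.22 + 2.32*i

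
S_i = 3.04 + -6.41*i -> [3.04, -3.37, -9.78, -16.19, -22.6]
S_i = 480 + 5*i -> [480, 485, 490, 495, 500]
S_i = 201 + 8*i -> [201, 209, 217, 225, 233]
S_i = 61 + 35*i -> [61, 96, 131, 166, 201]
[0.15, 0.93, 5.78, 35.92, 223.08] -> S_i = 0.15*6.21^i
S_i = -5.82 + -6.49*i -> [-5.82, -12.31, -18.8, -25.29, -31.78]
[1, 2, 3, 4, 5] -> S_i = 1 + 1*i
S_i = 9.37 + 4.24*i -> [9.37, 13.61, 17.85, 22.09, 26.33]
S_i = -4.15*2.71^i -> [-4.15, -11.25, -30.48, -82.6, -223.83]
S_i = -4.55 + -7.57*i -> [-4.55, -12.12, -19.69, -27.26, -34.83]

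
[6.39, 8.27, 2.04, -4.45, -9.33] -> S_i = Random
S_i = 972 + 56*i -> [972, 1028, 1084, 1140, 1196]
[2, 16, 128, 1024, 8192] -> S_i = 2*8^i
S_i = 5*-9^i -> [5, -45, 405, -3645, 32805]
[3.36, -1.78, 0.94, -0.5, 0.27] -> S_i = 3.36*(-0.53)^i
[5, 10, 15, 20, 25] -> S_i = 5 + 5*i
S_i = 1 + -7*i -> [1, -6, -13, -20, -27]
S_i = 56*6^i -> [56, 336, 2016, 12096, 72576]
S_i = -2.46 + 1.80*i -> [-2.46, -0.66, 1.14, 2.94, 4.74]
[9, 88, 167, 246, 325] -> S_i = 9 + 79*i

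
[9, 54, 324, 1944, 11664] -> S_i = 9*6^i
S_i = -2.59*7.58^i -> [-2.59, -19.63, -148.81, -1128.0, -8550.21]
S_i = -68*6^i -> [-68, -408, -2448, -14688, -88128]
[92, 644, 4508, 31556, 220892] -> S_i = 92*7^i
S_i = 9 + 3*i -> [9, 12, 15, 18, 21]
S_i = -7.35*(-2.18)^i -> [-7.35, 16.02, -34.93, 76.15, -166.0]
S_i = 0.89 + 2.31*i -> [0.89, 3.2, 5.51, 7.82, 10.13]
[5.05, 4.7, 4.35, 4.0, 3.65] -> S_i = 5.05 + -0.35*i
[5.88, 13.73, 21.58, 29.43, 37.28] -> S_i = 5.88 + 7.85*i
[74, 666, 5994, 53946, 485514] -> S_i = 74*9^i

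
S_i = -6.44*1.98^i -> [-6.44, -12.75, -25.25, -49.99, -98.98]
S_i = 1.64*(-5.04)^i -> [1.64, -8.27, 41.66, -209.96, 1058.2]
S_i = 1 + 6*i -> [1, 7, 13, 19, 25]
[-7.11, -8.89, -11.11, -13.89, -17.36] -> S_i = -7.11*1.25^i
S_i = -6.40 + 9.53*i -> [-6.4, 3.13, 12.66, 22.19, 31.72]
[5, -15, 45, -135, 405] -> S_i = 5*-3^i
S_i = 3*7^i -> [3, 21, 147, 1029, 7203]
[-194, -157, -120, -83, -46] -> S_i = -194 + 37*i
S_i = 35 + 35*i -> [35, 70, 105, 140, 175]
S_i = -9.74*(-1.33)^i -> [-9.74, 12.95, -17.23, 22.91, -30.48]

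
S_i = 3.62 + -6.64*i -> [3.62, -3.02, -9.66, -16.3, -22.94]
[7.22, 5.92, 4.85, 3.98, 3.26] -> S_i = 7.22*0.82^i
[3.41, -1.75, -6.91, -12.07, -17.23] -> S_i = 3.41 + -5.16*i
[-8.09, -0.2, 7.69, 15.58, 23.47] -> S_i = -8.09 + 7.89*i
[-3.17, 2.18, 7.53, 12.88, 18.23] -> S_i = -3.17 + 5.35*i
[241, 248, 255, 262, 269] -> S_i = 241 + 7*i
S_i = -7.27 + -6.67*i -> [-7.27, -13.94, -20.61, -27.28, -33.95]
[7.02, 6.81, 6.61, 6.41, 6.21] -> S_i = 7.02*0.97^i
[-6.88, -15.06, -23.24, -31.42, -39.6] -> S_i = -6.88 + -8.18*i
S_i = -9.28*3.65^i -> [-9.28, -33.87, -123.63, -451.26, -1647.1]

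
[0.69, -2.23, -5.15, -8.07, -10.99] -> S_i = 0.69 + -2.92*i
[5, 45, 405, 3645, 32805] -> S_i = 5*9^i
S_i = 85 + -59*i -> [85, 26, -33, -92, -151]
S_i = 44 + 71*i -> [44, 115, 186, 257, 328]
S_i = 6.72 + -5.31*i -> [6.72, 1.41, -3.9, -9.21, -14.52]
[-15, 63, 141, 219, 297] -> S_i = -15 + 78*i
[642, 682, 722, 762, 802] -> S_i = 642 + 40*i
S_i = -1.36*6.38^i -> [-1.36, -8.68, -55.36, -353.18, -2253.31]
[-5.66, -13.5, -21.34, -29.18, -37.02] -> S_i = -5.66 + -7.84*i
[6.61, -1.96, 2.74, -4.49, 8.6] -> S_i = Random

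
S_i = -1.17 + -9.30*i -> [-1.17, -10.47, -19.77, -29.07, -38.37]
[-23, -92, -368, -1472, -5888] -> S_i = -23*4^i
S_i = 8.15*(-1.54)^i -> [8.15, -12.55, 19.33, -29.77, 45.84]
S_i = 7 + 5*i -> [7, 12, 17, 22, 27]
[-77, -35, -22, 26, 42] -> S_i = Random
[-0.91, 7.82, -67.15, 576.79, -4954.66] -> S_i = -0.91*(-8.59)^i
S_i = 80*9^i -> [80, 720, 6480, 58320, 524880]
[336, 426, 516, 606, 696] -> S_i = 336 + 90*i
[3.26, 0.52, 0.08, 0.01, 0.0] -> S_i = 3.26*0.16^i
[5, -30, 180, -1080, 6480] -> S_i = 5*-6^i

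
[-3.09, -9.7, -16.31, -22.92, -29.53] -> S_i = -3.09 + -6.61*i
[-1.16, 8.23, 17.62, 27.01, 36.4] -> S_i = -1.16 + 9.39*i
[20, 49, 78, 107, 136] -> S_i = 20 + 29*i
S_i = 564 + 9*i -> [564, 573, 582, 591, 600]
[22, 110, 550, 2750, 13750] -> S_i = 22*5^i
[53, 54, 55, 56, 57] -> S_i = 53 + 1*i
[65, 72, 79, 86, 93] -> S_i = 65 + 7*i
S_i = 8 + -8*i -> [8, 0, -8, -16, -24]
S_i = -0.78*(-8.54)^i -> [-0.78, 6.66, -56.89, 485.81, -4148.83]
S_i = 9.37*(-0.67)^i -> [9.37, -6.28, 4.21, -2.82, 1.89]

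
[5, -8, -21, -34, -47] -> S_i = 5 + -13*i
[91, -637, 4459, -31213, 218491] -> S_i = 91*-7^i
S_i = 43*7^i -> [43, 301, 2107, 14749, 103243]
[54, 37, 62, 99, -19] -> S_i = Random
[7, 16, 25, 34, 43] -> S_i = 7 + 9*i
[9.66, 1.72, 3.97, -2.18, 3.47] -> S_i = Random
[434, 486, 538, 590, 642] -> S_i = 434 + 52*i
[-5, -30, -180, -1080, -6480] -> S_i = -5*6^i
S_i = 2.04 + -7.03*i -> [2.04, -4.99, -12.02, -19.05, -26.08]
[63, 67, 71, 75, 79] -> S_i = 63 + 4*i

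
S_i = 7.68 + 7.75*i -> [7.68, 15.43, 23.18, 30.93, 38.68]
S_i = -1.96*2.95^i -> [-1.96, -5.78, -17.06, -50.32, -148.44]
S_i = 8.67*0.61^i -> [8.67, 5.29, 3.23, 1.97, 1.2]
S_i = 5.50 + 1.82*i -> [5.5, 7.32, 9.14, 10.96, 12.78]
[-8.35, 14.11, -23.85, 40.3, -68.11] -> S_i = -8.35*(-1.69)^i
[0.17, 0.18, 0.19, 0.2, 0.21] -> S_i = 0.17 + 0.01*i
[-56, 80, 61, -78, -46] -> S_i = Random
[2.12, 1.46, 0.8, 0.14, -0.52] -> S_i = 2.12 + -0.66*i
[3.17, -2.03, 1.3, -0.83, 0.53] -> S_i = 3.17*(-0.64)^i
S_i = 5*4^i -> [5, 20, 80, 320, 1280]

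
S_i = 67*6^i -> [67, 402, 2412, 14472, 86832]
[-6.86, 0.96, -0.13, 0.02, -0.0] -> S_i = -6.86*(-0.14)^i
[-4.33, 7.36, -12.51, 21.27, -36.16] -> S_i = -4.33*(-1.70)^i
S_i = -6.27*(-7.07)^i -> [-6.27, 44.33, -313.41, 2215.78, -15665.53]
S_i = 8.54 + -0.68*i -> [8.54, 7.86, 7.18, 6.5, 5.82]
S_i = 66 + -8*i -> [66, 58, 50, 42, 34]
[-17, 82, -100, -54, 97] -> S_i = Random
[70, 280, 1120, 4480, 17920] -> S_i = 70*4^i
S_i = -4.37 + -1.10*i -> [-4.37, -5.47, -6.57, -7.67, -8.77]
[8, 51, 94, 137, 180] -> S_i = 8 + 43*i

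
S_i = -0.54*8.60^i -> [-0.54, -4.64, -39.94, -343.47, -2953.84]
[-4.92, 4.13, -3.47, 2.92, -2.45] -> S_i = -4.92*(-0.84)^i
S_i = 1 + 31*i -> [1, 32, 63, 94, 125]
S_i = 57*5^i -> [57, 285, 1425, 7125, 35625]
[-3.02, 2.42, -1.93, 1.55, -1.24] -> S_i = -3.02*(-0.80)^i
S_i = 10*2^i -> [10, 20, 40, 80, 160]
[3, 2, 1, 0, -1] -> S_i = 3 + -1*i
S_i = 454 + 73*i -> [454, 527, 600, 673, 746]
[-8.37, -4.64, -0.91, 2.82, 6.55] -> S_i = -8.37 + 3.73*i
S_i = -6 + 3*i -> [-6, -3, 0, 3, 6]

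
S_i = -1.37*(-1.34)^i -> [-1.37, 1.84, -2.46, 3.3, -4.42]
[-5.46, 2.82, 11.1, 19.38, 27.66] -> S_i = -5.46 + 8.28*i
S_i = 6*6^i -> [6, 36, 216, 1296, 7776]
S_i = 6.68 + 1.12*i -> [6.68, 7.8, 8.92, 10.04, 11.16]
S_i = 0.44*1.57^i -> [0.44, 0.69, 1.08, 1.7, 2.67]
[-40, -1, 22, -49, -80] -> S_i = Random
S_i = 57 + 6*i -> [57, 63, 69, 75, 81]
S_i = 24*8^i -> [24, 192, 1536, 12288, 98304]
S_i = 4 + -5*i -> [4, -1, -6, -11, -16]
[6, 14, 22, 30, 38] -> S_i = 6 + 8*i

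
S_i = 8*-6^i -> [8, -48, 288, -1728, 10368]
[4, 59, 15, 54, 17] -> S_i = Random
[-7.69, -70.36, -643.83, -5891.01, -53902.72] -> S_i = -7.69*9.15^i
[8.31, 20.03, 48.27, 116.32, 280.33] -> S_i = 8.31*2.41^i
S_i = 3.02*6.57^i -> [3.02, 19.84, 130.36, 856.45, 5626.89]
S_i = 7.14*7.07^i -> [7.14, 50.48, 356.89, 2523.23, 17839.22]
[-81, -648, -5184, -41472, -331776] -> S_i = -81*8^i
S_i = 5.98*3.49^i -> [5.98, 20.87, 72.84, 254.2, 887.16]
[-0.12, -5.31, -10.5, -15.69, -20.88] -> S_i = -0.12 + -5.19*i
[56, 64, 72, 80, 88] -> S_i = 56 + 8*i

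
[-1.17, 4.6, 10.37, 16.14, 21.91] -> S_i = -1.17 + 5.77*i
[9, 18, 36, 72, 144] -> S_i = 9*2^i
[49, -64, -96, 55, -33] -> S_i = Random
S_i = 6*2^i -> [6, 12, 24, 48, 96]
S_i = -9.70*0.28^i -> [-9.7, -2.72, -0.76, -0.21, -0.06]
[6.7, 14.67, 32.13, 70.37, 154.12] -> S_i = 6.70*2.19^i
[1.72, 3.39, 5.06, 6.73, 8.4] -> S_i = 1.72 + 1.67*i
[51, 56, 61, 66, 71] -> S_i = 51 + 5*i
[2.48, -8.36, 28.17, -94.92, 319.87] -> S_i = 2.48*(-3.37)^i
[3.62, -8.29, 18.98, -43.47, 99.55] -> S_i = 3.62*(-2.29)^i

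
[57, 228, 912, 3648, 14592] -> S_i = 57*4^i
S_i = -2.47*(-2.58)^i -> [-2.47, 6.37, -16.44, 42.42, -109.44]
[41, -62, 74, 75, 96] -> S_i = Random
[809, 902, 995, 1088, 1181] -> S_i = 809 + 93*i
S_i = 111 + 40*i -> [111, 151, 191, 231, 271]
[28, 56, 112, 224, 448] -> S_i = 28*2^i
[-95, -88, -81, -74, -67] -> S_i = -95 + 7*i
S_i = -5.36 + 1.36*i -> [-5.36, -4.0, -2.64, -1.28, 0.08]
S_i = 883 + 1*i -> [883, 884, 885, 886, 887]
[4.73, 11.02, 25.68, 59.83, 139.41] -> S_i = 4.73*2.33^i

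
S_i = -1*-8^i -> [-1, 8, -64, 512, -4096]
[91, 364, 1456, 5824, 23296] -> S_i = 91*4^i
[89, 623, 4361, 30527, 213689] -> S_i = 89*7^i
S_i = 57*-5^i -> [57, -285, 1425, -7125, 35625]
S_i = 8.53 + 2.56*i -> [8.53, 11.09, 13.65, 16.21, 18.77]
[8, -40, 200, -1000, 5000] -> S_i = 8*-5^i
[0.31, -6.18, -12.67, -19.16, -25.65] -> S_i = 0.31 + -6.49*i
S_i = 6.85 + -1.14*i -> [6.85, 5.71, 4.57, 3.43, 2.29]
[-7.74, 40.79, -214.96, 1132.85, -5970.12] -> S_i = -7.74*(-5.27)^i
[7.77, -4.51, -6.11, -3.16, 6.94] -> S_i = Random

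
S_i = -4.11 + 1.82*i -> [-4.11, -2.29, -0.47, 1.35, 3.17]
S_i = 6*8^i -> [6, 48, 384, 3072, 24576]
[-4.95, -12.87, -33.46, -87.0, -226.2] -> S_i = -4.95*2.60^i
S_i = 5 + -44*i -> [5, -39, -83, -127, -171]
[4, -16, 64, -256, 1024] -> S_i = 4*-4^i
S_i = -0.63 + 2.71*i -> [-0.63, 2.08, 4.79, 7.5, 10.21]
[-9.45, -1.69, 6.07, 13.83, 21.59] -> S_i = -9.45 + 7.76*i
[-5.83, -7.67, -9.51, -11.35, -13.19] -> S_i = -5.83 + -1.84*i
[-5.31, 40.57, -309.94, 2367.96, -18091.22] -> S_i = -5.31*(-7.64)^i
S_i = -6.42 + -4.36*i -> [-6.42, -10.78, -15.14, -19.5, -23.86]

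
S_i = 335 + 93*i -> [335, 428, 521, 614, 707]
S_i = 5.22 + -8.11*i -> [5.22, -2.89, -11.0, -19.11, -27.22]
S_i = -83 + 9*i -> [-83, -74, -65, -56, -47]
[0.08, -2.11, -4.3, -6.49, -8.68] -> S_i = 0.08 + -2.19*i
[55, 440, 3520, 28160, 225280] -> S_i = 55*8^i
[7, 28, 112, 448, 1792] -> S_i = 7*4^i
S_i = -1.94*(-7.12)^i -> [-1.94, 13.81, -98.35, 700.23, -4985.65]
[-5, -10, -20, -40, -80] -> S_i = -5*2^i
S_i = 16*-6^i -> [16, -96, 576, -3456, 20736]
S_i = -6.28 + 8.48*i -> [-6.28, 2.2, 10.68, 19.16, 27.64]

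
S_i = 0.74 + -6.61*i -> [0.74, -5.87, -12.48, -19.09, -25.7]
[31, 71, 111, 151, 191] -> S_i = 31 + 40*i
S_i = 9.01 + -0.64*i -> [9.01, 8.37, 7.73, 7.09, 6.45]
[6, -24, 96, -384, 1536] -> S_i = 6*-4^i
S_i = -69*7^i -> [-69, -483, -3381, -23667, -165669]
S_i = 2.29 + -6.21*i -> [2.29, -3.92, -10.13, -16.34, -22.55]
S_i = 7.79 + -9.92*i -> [7.79, -2.13, -12.05, -21.97, -31.89]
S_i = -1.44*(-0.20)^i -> [-1.44, 0.29, -0.06, 0.01, -0.0]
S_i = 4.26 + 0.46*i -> [4.26, 4.72, 5.18, 5.64, 6.1]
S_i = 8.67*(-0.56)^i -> [8.67, -4.86, 2.72, -1.52, 0.85]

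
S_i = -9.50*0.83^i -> [-9.5, -7.88, -6.54, -5.43, -4.51]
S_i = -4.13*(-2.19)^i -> [-4.13, 9.04, -19.81, 43.38, -95.0]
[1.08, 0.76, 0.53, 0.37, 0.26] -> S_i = 1.08*0.70^i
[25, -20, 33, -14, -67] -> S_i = Random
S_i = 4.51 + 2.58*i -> [4.51, 7.09, 9.67, 12.25, 14.83]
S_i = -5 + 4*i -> [-5, -1, 3, 7, 11]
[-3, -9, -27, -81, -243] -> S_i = -3*3^i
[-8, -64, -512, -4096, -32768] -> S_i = -8*8^i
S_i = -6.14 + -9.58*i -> [-6.14, -15.72, -25.3, -34.88, -44.46]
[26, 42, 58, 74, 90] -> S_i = 26 + 16*i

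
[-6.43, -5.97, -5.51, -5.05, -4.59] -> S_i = -6.43 + 0.46*i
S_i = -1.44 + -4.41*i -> [-1.44, -5.85, -10.26, -14.67, -19.08]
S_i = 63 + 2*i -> [63, 65, 67, 69, 71]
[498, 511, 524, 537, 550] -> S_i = 498 + 13*i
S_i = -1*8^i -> [-1, -8, -64, -512, -4096]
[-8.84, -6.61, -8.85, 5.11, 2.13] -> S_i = Random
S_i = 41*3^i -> [41, 123, 369, 1107, 3321]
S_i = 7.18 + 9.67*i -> [7.18, 16.85, 26.52, 36.19, 45.86]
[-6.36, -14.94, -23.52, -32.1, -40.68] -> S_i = -6.36 + -8.58*i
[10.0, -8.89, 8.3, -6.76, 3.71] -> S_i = Random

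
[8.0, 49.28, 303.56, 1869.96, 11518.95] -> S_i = 8.00*6.16^i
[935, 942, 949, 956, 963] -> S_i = 935 + 7*i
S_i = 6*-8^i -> [6, -48, 384, -3072, 24576]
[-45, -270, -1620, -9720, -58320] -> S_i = -45*6^i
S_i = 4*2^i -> [4, 8, 16, 32, 64]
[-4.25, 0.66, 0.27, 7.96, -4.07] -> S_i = Random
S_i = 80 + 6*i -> [80, 86, 92, 98, 104]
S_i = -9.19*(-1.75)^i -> [-9.19, 16.08, -28.14, 49.25, -86.19]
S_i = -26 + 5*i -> [-26, -21, -16, -11, -6]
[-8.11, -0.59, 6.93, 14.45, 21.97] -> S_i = -8.11 + 7.52*i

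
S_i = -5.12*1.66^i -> [-5.12, -8.5, -14.11, -23.42, -38.88]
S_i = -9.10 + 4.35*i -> [-9.1, -4.75, -0.4, 3.95, 8.3]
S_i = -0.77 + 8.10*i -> [-0.77, 7.33, 15.43, 23.53, 31.63]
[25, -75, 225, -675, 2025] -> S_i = 25*-3^i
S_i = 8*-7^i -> [8, -56, 392, -2744, 19208]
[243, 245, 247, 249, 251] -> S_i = 243 + 2*i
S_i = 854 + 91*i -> [854, 945, 1036, 1127, 1218]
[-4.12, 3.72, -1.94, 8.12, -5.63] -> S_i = Random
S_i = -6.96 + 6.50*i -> [-6.96, -0.46, 6.04, 12.54, 19.04]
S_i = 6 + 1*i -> [6, 7, 8, 9, 10]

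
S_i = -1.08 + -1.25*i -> [-1.08, -2.33, -3.58, -4.83, -6.08]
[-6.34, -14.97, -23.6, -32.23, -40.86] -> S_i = -6.34 + -8.63*i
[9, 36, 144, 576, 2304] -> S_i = 9*4^i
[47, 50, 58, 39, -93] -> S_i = Random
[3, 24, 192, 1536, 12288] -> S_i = 3*8^i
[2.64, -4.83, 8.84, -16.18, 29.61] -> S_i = 2.64*(-1.83)^i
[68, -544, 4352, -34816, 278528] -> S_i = 68*-8^i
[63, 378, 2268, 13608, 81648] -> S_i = 63*6^i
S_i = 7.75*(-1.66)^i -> [7.75, -12.86, 21.36, -35.45, 58.85]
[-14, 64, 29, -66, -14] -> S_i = Random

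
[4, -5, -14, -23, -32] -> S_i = 4 + -9*i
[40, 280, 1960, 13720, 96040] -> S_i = 40*7^i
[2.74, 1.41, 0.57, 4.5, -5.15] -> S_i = Random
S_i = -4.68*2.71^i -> [-4.68, -12.68, -34.37, -93.14, -252.42]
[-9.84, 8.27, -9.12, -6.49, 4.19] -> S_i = Random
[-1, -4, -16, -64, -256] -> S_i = -1*4^i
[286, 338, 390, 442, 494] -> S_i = 286 + 52*i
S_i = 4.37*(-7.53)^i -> [4.37, -32.91, 247.78, -1865.81, 14049.52]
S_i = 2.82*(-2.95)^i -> [2.82, -8.32, 24.54, -72.4, 213.57]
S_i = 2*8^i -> [2, 16, 128, 1024, 8192]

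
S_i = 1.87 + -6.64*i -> [1.87, -4.77, -11.41, -18.05, -24.69]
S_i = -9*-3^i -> [-9, 27, -81, 243, -729]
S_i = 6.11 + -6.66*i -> [6.11, -0.55, -7.21, -13.87, -20.53]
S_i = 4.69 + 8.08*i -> [4.69, 12.77, 20.85, 28.93, 37.01]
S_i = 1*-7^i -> [1, -7, 49, -343, 2401]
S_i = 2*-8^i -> [2, -16, 128, -1024, 8192]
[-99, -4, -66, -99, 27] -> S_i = Random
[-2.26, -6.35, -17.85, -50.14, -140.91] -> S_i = -2.26*2.81^i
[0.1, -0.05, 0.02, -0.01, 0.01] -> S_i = 0.10*(-0.48)^i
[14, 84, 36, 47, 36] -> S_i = Random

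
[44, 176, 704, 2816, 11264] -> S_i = 44*4^i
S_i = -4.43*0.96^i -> [-4.43, -4.25, -4.08, -3.92, -3.76]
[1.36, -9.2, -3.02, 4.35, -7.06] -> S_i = Random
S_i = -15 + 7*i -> [-15, -8, -1, 6, 13]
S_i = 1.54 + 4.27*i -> [1.54, 5.81, 10.08, 14.35, 18.62]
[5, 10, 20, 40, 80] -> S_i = 5*2^i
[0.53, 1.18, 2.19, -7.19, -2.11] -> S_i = Random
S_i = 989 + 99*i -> [989, 1088, 1187, 1286, 1385]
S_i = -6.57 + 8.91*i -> [-6.57, 2.34, 11.25, 20.16, 29.07]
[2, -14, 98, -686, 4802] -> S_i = 2*-7^i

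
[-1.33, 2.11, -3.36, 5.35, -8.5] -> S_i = -1.33*(-1.59)^i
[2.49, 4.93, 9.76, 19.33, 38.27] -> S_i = 2.49*1.98^i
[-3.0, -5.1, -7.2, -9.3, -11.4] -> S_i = -3.00 + -2.10*i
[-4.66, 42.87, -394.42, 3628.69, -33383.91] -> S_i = -4.66*(-9.20)^i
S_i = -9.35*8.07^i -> [-9.35, -75.45, -608.92, -4913.97, -39655.71]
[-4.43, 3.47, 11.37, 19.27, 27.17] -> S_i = -4.43 + 7.90*i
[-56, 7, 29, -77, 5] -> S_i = Random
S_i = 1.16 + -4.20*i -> [1.16, -3.04, -7.24, -11.44, -15.64]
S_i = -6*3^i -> [-6, -18, -54, -162, -486]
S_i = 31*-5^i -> [31, -155, 775, -3875, 19375]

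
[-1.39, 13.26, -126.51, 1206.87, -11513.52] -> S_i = -1.39*(-9.54)^i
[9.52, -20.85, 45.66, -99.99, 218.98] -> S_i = 9.52*(-2.19)^i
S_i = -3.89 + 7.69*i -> [-3.89, 3.8, 11.49, 19.18, 26.87]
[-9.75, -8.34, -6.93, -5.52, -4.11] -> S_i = -9.75 + 1.41*i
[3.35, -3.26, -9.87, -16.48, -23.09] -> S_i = 3.35 + -6.61*i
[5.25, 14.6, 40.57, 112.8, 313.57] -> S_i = 5.25*2.78^i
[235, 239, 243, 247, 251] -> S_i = 235 + 4*i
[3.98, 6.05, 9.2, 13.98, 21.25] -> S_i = 3.98*1.52^i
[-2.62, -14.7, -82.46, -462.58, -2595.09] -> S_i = -2.62*5.61^i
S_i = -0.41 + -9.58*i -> [-0.41, -9.99, -19.57, -29.15, -38.73]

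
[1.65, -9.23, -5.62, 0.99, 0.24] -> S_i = Random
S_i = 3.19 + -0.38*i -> [3.19, 2.81, 2.43, 2.05, 1.67]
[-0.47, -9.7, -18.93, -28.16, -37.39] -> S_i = -0.47 + -9.23*i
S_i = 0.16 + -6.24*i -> [0.16, -6.08, -12.32, -18.56, -24.8]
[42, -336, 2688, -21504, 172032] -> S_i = 42*-8^i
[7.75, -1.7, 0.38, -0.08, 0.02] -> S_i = 7.75*(-0.22)^i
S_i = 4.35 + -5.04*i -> [4.35, -0.69, -5.73, -10.77, -15.81]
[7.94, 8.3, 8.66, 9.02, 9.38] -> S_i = 7.94 + 0.36*i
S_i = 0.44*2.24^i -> [0.44, 0.99, 2.21, 4.95, 11.08]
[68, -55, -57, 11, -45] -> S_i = Random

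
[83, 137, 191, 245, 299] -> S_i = 83 + 54*i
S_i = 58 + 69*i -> [58, 127, 196, 265, 334]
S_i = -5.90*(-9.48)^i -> [-5.9, 55.93, -530.24, 5026.63, -47652.46]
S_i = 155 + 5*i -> [155, 160, 165, 170, 175]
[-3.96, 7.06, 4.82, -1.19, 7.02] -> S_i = Random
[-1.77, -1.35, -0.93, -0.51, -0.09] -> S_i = -1.77 + 0.42*i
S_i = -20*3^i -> [-20, -60, -180, -540, -1620]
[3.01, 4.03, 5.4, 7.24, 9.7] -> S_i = 3.01*1.34^i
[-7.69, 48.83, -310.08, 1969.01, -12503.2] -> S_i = -7.69*(-6.35)^i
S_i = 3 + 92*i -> [3, 95, 187, 279, 371]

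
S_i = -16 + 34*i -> [-16, 18, 52, 86, 120]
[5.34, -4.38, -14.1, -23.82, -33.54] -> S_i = 5.34 + -9.72*i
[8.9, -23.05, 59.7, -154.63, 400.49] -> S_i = 8.90*(-2.59)^i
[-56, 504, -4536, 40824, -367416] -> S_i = -56*-9^i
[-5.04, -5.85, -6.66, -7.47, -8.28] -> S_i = -5.04 + -0.81*i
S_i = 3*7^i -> [3, 21, 147, 1029, 7203]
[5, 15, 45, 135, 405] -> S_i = 5*3^i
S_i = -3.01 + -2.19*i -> [-3.01, -5.2, -7.39, -9.58, -11.77]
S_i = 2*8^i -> [2, 16, 128, 1024, 8192]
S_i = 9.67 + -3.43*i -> [9.67, 6.24, 2.81, -0.62, -4.05]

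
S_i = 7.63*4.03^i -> [7.63, 30.75, 123.92, 499.39, 2012.54]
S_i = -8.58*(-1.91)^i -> [-8.58, 16.39, -31.3, 59.78, -114.19]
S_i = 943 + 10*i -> [943, 953, 963, 973, 983]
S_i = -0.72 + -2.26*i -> [-0.72, -2.98, -5.24, -7.5, -9.76]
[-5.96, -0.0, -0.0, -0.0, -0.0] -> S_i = -5.96*0.00^i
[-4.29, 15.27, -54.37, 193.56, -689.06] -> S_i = -4.29*(-3.56)^i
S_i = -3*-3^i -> [-3, 9, -27, 81, -243]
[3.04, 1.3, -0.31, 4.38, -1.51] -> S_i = Random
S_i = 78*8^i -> [78, 624, 4992, 39936, 319488]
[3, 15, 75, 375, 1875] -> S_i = 3*5^i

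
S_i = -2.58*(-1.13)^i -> [-2.58, 2.92, -3.29, 3.72, -4.21]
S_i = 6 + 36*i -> [6, 42, 78, 114, 150]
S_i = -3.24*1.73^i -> [-3.24, -5.61, -9.7, -16.78, -29.02]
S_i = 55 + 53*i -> [55, 108, 161, 214, 267]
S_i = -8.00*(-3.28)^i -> [-8.0, 26.24, -86.07, 282.3, -925.95]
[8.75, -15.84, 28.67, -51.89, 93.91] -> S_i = 8.75*(-1.81)^i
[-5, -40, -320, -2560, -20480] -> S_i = -5*8^i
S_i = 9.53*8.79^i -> [9.53, 83.77, 736.33, 6472.31, 56891.63]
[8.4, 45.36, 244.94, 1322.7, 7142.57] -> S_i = 8.40*5.40^i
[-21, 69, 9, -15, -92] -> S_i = Random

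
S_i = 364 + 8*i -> [364, 372, 380, 388, 396]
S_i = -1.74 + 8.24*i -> [-1.74, 6.5, 14.74, 22.98, 31.22]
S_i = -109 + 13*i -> [-109, -96, -83, -70, -57]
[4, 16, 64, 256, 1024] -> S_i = 4*4^i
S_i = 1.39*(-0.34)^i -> [1.39, -0.47, 0.16, -0.05, 0.02]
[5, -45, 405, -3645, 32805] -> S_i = 5*-9^i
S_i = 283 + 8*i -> [283, 291, 299, 307, 315]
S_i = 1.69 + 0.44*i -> [1.69, 2.13, 2.57, 3.01, 3.45]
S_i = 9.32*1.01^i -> [9.32, 9.41, 9.51, 9.6, 9.7]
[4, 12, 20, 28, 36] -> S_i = 4 + 8*i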